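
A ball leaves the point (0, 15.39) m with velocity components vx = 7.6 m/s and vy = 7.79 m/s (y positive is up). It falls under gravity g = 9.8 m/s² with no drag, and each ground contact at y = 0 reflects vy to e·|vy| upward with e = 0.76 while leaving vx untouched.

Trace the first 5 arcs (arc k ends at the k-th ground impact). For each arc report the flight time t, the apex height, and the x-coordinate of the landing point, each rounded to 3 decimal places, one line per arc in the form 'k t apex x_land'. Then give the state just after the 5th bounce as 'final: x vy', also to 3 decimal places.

1 2.737 18.486 20.803
2 2.952 10.678 43.241
3 2.244 6.167 60.294
4 1.705 3.562 73.254
5 1.296 2.058 83.104
final: 83.104 4.826

Arc 1: start y=15.390, vy=7.790 → t=2.737, apex=18.486, x_land=20.803, impact vy=-19.035
  bounce: vy ← 0.76·19.035 = 14.467
Arc 2: start y=0.000, vy=14.467 → t=2.952, apex=10.678, x_land=43.241, impact vy=-14.467
  bounce: vy ← 0.76·14.467 = 10.995
Arc 3: start y=0.000, vy=10.995 → t=2.244, apex=6.167, x_land=60.294, impact vy=-10.995
  bounce: vy ← 0.76·10.995 = 8.356
Arc 4: start y=0.000, vy=8.356 → t=1.705, apex=3.562, x_land=73.254, impact vy=-8.356
  bounce: vy ← 0.76·8.356 = 6.350
Arc 5: start y=0.000, vy=6.350 → t=1.296, apex=2.058, x_land=83.104, impact vy=-6.350
  bounce: vy ← 0.76·6.350 = 4.826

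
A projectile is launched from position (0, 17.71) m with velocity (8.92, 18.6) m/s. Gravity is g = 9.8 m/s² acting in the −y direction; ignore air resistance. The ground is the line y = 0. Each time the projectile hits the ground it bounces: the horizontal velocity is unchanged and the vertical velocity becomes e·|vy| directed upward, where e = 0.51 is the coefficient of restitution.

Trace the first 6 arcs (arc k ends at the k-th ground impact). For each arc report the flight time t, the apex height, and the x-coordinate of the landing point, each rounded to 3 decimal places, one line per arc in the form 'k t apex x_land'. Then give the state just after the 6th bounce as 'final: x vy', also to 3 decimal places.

Arc 1: start y=17.710, vy=18.600 → t=4.584, apex=35.361, x_land=40.892, impact vy=-26.326
  bounce: vy ← 0.51·26.326 = 13.426
Arc 2: start y=0.000, vy=13.426 → t=2.740, apex=9.197, x_land=65.334, impact vy=-13.426
  bounce: vy ← 0.51·13.426 = 6.847
Arc 3: start y=0.000, vy=6.847 → t=1.397, apex=2.392, x_land=77.799, impact vy=-6.847
  bounce: vy ← 0.51·6.847 = 3.492
Arc 4: start y=0.000, vy=3.492 → t=0.713, apex=0.622, x_land=84.156, impact vy=-3.492
  bounce: vy ← 0.51·3.492 = 1.781
Arc 5: start y=0.000, vy=1.781 → t=0.363, apex=0.162, x_land=87.398, impact vy=-1.781
  bounce: vy ← 0.51·1.781 = 0.908
Arc 6: start y=0.000, vy=0.908 → t=0.185, apex=0.042, x_land=89.052, impact vy=-0.908
  bounce: vy ← 0.51·0.908 = 0.463

1 4.584 35.361 40.892
2 2.740 9.197 65.334
3 1.397 2.392 77.799
4 0.713 0.622 84.156
5 0.363 0.162 87.398
6 0.185 0.042 89.052
final: 89.052 0.463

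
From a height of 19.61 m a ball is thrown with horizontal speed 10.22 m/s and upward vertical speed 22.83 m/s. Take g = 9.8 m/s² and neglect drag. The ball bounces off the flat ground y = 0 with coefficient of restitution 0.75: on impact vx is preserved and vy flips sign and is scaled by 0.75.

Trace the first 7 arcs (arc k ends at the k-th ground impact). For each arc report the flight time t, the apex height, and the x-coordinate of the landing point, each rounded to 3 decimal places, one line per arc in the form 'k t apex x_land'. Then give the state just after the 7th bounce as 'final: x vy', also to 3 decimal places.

1 5.400 46.202 55.191
2 4.606 25.989 102.264
3 3.455 14.619 137.569
4 2.591 8.223 164.048
5 1.943 4.625 183.907
6 1.457 2.602 198.801
7 1.093 1.464 209.972
final: 209.972 4.017

Arc 1: start y=19.610, vy=22.830 → t=5.400, apex=46.202, x_land=55.191, impact vy=-30.093
  bounce: vy ← 0.75·30.093 = 22.569
Arc 2: start y=0.000, vy=22.569 → t=4.606, apex=25.989, x_land=102.264, impact vy=-22.569
  bounce: vy ← 0.75·22.569 = 16.927
Arc 3: start y=0.000, vy=16.927 → t=3.455, apex=14.619, x_land=137.569, impact vy=-16.927
  bounce: vy ← 0.75·16.927 = 12.695
Arc 4: start y=0.000, vy=12.695 → t=2.591, apex=8.223, x_land=164.048, impact vy=-12.695
  bounce: vy ← 0.75·12.695 = 9.521
Arc 5: start y=0.000, vy=9.521 → t=1.943, apex=4.625, x_land=183.907, impact vy=-9.521
  bounce: vy ← 0.75·9.521 = 7.141
Arc 6: start y=0.000, vy=7.141 → t=1.457, apex=2.602, x_land=198.801, impact vy=-7.141
  bounce: vy ← 0.75·7.141 = 5.356
Arc 7: start y=0.000, vy=5.356 → t=1.093, apex=1.464, x_land=209.972, impact vy=-5.356
  bounce: vy ← 0.75·5.356 = 4.017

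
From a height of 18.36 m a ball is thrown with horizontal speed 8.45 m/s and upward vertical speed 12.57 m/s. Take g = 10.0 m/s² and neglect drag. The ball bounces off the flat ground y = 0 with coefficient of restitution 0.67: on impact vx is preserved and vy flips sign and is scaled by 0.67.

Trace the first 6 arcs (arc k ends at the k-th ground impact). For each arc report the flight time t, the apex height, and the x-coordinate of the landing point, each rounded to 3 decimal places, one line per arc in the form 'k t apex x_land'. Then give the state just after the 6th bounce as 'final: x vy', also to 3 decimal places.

1 3.549 26.260 29.987
2 3.071 11.788 55.936
3 2.058 5.292 73.322
4 1.379 2.375 84.971
5 0.924 1.066 92.775
6 0.619 0.479 98.004
final: 98.004 2.073

Arc 1: start y=18.360, vy=12.570 → t=3.549, apex=26.260, x_land=29.987, impact vy=-22.917
  bounce: vy ← 0.67·22.917 = 15.355
Arc 2: start y=0.000, vy=15.355 → t=3.071, apex=11.788, x_land=55.936, impact vy=-15.355
  bounce: vy ← 0.67·15.355 = 10.288
Arc 3: start y=0.000, vy=10.288 → t=2.058, apex=5.292, x_land=73.322, impact vy=-10.288
  bounce: vy ← 0.67·10.288 = 6.893
Arc 4: start y=0.000, vy=6.893 → t=1.379, apex=2.375, x_land=84.971, impact vy=-6.893
  bounce: vy ← 0.67·6.893 = 4.618
Arc 5: start y=0.000, vy=4.618 → t=0.924, apex=1.066, x_land=92.775, impact vy=-4.618
  bounce: vy ← 0.67·4.618 = 3.094
Arc 6: start y=0.000, vy=3.094 → t=0.619, apex=0.479, x_land=98.004, impact vy=-3.094
  bounce: vy ← 0.67·3.094 = 2.073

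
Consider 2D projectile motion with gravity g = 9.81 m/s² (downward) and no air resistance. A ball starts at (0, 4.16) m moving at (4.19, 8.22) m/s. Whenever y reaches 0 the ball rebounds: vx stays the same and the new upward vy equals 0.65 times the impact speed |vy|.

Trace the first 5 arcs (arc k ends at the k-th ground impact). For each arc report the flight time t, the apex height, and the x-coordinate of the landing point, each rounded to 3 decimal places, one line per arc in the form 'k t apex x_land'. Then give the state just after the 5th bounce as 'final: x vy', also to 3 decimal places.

1 2.083 7.604 8.728
2 1.619 3.213 15.510
3 1.052 1.357 19.918
4 0.684 0.573 22.783
5 0.445 0.242 24.646
final: 24.646 1.417

Arc 1: start y=4.160, vy=8.220 → t=2.083, apex=7.604, x_land=8.728, impact vy=-12.214
  bounce: vy ← 0.65·12.214 = 7.939
Arc 2: start y=0.000, vy=7.939 → t=1.619, apex=3.213, x_land=15.510, impact vy=-7.939
  bounce: vy ← 0.65·7.939 = 5.161
Arc 3: start y=0.000, vy=5.161 → t=1.052, apex=1.357, x_land=19.918, impact vy=-5.161
  bounce: vy ← 0.65·5.161 = 3.354
Arc 4: start y=0.000, vy=3.354 → t=0.684, apex=0.573, x_land=22.783, impact vy=-3.354
  bounce: vy ← 0.65·3.354 = 2.180
Arc 5: start y=0.000, vy=2.180 → t=0.445, apex=0.242, x_land=24.646, impact vy=-2.180
  bounce: vy ← 0.65·2.180 = 1.417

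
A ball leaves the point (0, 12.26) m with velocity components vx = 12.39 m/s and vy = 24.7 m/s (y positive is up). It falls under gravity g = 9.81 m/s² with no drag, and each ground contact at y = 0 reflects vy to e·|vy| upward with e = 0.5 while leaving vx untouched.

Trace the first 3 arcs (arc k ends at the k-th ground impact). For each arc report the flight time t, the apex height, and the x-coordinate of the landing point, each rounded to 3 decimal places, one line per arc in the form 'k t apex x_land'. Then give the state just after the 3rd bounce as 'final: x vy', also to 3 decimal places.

Arc 1: start y=12.260, vy=24.700 → t=5.491, apex=43.355, x_land=68.032, impact vy=-29.166
  bounce: vy ← 0.5·29.166 = 14.583
Arc 2: start y=0.000, vy=14.583 → t=2.973, apex=10.839, x_land=104.868, impact vy=-14.583
  bounce: vy ← 0.5·14.583 = 7.291
Arc 3: start y=0.000, vy=7.291 → t=1.487, apex=2.710, x_land=123.286, impact vy=-7.291
  bounce: vy ← 0.5·7.291 = 3.646

1 5.491 43.355 68.032
2 2.973 10.839 104.868
3 1.487 2.710 123.286
final: 123.286 3.646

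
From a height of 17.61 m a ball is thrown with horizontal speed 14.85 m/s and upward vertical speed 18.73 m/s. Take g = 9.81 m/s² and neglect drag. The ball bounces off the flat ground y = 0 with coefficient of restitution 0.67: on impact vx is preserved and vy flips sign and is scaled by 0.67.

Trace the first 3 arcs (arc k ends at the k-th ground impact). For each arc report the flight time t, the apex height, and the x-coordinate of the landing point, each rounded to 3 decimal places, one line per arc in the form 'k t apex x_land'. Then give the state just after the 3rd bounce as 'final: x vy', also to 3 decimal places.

Arc 1: start y=17.610, vy=18.730 → t=4.599, apex=35.490, x_land=68.298, impact vy=-26.388
  bounce: vy ← 0.67·26.388 = 17.680
Arc 2: start y=0.000, vy=17.680 → t=3.604, apex=15.932, x_land=121.824, impact vy=-17.680
  bounce: vy ← 0.67·17.680 = 11.846
Arc 3: start y=0.000, vy=11.846 → t=2.415, apex=7.152, x_land=157.687, impact vy=-11.846
  bounce: vy ← 0.67·11.846 = 7.937

1 4.599 35.490 68.298
2 3.604 15.932 121.824
3 2.415 7.152 157.687
final: 157.687 7.937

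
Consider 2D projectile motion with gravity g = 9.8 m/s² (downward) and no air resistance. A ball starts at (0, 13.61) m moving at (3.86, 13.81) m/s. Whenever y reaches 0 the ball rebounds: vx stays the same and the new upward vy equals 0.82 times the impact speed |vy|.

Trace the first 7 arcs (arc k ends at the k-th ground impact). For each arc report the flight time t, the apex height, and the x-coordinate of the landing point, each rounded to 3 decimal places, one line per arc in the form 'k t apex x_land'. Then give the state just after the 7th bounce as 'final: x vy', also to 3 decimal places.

Arc 1: start y=13.610, vy=13.810 → t=3.592, apex=23.340, x_land=13.864, impact vy=-21.389
  bounce: vy ← 0.82·21.389 = 17.539
Arc 2: start y=0.000, vy=17.539 → t=3.579, apex=15.694, x_land=27.680, impact vy=-17.539
  bounce: vy ← 0.82·17.539 = 14.382
Arc 3: start y=0.000, vy=14.382 → t=2.935, apex=10.553, x_land=39.009, impact vy=-14.382
  bounce: vy ← 0.82·14.382 = 11.793
Arc 4: start y=0.000, vy=11.793 → t=2.407, apex=7.096, x_land=48.299, impact vy=-11.793
  bounce: vy ← 0.82·11.793 = 9.670
Arc 5: start y=0.000, vy=9.670 → t=1.974, apex=4.771, x_land=55.917, impact vy=-9.670
  bounce: vy ← 0.82·9.670 = 7.930
Arc 6: start y=0.000, vy=7.930 → t=1.618, apex=3.208, x_land=62.164, impact vy=-7.930
  bounce: vy ← 0.82·7.930 = 6.502
Arc 7: start y=0.000, vy=6.502 → t=1.327, apex=2.157, x_land=67.286, impact vy=-6.502
  bounce: vy ← 0.82·6.502 = 5.332

1 3.592 23.340 13.864
2 3.579 15.694 27.680
3 2.935 10.553 39.009
4 2.407 7.096 48.299
5 1.974 4.771 55.917
6 1.618 3.208 62.164
7 1.327 2.157 67.286
final: 67.286 5.332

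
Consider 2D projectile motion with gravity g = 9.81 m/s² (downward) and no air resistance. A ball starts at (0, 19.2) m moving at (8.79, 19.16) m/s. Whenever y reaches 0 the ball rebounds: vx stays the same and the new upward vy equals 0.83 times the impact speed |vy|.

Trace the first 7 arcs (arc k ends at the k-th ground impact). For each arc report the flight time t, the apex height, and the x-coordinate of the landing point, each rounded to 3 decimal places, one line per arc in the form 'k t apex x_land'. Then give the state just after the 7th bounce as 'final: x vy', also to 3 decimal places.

Arc 1: start y=19.200, vy=19.160 → t=4.733, apex=37.911, x_land=41.605, impact vy=-27.273
  bounce: vy ← 0.83·27.273 = 22.636
Arc 2: start y=0.000, vy=22.636 → t=4.615, apex=26.117, x_land=82.171, impact vy=-22.636
  bounce: vy ← 0.83·22.636 = 18.788
Arc 3: start y=0.000, vy=18.788 → t=3.830, apex=17.992, x_land=115.840, impact vy=-18.788
  bounce: vy ← 0.83·18.788 = 15.594
Arc 4: start y=0.000, vy=15.594 → t=3.179, apex=12.395, x_land=143.786, impact vy=-15.594
  bounce: vy ← 0.83·15.594 = 12.943
Arc 5: start y=0.000, vy=12.943 → t=2.639, apex=8.539, x_land=166.981, impact vy=-12.943
  bounce: vy ← 0.83·12.943 = 10.743
Arc 6: start y=0.000, vy=10.743 → t=2.190, apex=5.882, x_land=186.233, impact vy=-10.743
  bounce: vy ← 0.83·10.743 = 8.917
Arc 7: start y=0.000, vy=8.917 → t=1.818, apex=4.052, x_land=202.212, impact vy=-8.917
  bounce: vy ← 0.83·8.917 = 7.401

1 4.733 37.911 41.605
2 4.615 26.117 82.171
3 3.830 17.992 115.840
4 3.179 12.395 143.786
5 2.639 8.539 166.981
6 2.190 5.882 186.233
7 1.818 4.052 202.212
final: 202.212 7.401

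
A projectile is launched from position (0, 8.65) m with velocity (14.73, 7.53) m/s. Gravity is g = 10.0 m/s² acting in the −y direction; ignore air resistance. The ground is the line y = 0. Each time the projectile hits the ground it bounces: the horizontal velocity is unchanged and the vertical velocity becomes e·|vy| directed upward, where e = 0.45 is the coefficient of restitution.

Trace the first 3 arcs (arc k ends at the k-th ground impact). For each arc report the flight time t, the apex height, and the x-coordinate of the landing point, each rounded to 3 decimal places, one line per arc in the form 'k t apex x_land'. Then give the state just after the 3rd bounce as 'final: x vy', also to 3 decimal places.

Arc 1: start y=8.650, vy=7.530 → t=2.269, apex=11.485, x_land=33.416, impact vy=-15.156
  bounce: vy ← 0.45·15.156 = 6.820
Arc 2: start y=0.000, vy=6.820 → t=1.364, apex=2.326, x_land=53.508, impact vy=-6.820
  bounce: vy ← 0.45·6.820 = 3.069
Arc 3: start y=0.000, vy=3.069 → t=0.614, apex=0.471, x_land=62.550, impact vy=-3.069
  bounce: vy ← 0.45·3.069 = 1.381

1 2.269 11.485 33.416
2 1.364 2.326 53.508
3 0.614 0.471 62.550
final: 62.550 1.381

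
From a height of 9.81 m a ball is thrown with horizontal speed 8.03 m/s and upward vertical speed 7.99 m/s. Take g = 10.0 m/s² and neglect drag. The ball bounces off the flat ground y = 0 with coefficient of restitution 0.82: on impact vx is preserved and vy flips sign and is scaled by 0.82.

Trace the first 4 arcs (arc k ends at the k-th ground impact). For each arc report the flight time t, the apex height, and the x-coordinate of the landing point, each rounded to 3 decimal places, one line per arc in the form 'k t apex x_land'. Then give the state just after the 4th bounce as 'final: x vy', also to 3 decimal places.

1 2.412 13.002 19.365
2 2.645 8.743 40.601
3 2.169 5.878 58.015
4 1.778 3.953 72.294
final: 72.294 7.291

Arc 1: start y=9.810, vy=7.990 → t=2.412, apex=13.002, x_land=19.365, impact vy=-16.126
  bounce: vy ← 0.82·16.126 = 13.223
Arc 2: start y=0.000, vy=13.223 → t=2.645, apex=8.743, x_land=40.601, impact vy=-13.223
  bounce: vy ← 0.82·13.223 = 10.843
Arc 3: start y=0.000, vy=10.843 → t=2.169, apex=5.878, x_land=58.015, impact vy=-10.843
  bounce: vy ← 0.82·10.843 = 8.891
Arc 4: start y=0.000, vy=8.891 → t=1.778, apex=3.953, x_land=72.294, impact vy=-8.891
  bounce: vy ← 0.82·8.891 = 7.291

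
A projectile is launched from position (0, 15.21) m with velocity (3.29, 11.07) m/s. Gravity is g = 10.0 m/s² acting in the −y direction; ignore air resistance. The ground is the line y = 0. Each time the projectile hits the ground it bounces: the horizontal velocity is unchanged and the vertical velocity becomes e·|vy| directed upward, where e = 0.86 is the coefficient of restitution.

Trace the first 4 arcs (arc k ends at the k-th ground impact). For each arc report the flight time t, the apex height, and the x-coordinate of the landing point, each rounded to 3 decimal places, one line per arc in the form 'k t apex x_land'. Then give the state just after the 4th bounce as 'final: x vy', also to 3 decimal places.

1 3.173 21.337 10.438
2 3.553 15.781 22.128
3 3.056 11.672 32.182
4 2.628 8.632 40.827
final: 40.827 11.300

Arc 1: start y=15.210, vy=11.070 → t=3.173, apex=21.337, x_land=10.438, impact vy=-20.658
  bounce: vy ← 0.86·20.658 = 17.766
Arc 2: start y=0.000, vy=17.766 → t=3.553, apex=15.781, x_land=22.128, impact vy=-17.766
  bounce: vy ← 0.86·17.766 = 15.279
Arc 3: start y=0.000, vy=15.279 → t=3.056, apex=11.672, x_land=32.182, impact vy=-15.279
  bounce: vy ← 0.86·15.279 = 13.140
Arc 4: start y=0.000, vy=13.140 → t=2.628, apex=8.632, x_land=40.827, impact vy=-13.140
  bounce: vy ← 0.86·13.140 = 11.300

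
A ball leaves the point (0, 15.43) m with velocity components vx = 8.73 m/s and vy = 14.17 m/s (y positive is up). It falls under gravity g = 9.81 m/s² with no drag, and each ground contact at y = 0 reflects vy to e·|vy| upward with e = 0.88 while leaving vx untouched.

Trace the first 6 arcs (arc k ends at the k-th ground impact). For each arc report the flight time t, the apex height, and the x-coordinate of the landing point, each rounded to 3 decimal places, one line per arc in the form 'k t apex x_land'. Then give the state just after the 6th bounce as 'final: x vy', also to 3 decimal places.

Arc 1: start y=15.430, vy=14.170 → t=3.732, apex=25.664, x_land=32.579, impact vy=-22.439
  bounce: vy ← 0.88·22.439 = 19.747
Arc 2: start y=0.000, vy=19.747 → t=4.026, apex=19.874, x_land=67.724, impact vy=-19.747
  bounce: vy ← 0.88·19.747 = 17.377
Arc 3: start y=0.000, vy=17.377 → t=3.543, apex=15.391, x_land=98.652, impact vy=-17.377
  bounce: vy ← 0.88·17.377 = 15.292
Arc 4: start y=0.000, vy=15.292 → t=3.118, apex=11.918, x_land=125.869, impact vy=-15.292
  bounce: vy ← 0.88·15.292 = 13.457
Arc 5: start y=0.000, vy=13.457 → t=2.743, apex=9.230, x_land=149.820, impact vy=-13.457
  bounce: vy ← 0.88·13.457 = 11.842
Arc 6: start y=0.000, vy=11.842 → t=2.414, apex=7.147, x_land=170.896, impact vy=-11.842
  bounce: vy ← 0.88·11.842 = 10.421

1 3.732 25.664 32.579
2 4.026 19.874 67.724
3 3.543 15.391 98.652
4 3.118 11.918 125.869
5 2.743 9.230 149.820
6 2.414 7.147 170.896
final: 170.896 10.421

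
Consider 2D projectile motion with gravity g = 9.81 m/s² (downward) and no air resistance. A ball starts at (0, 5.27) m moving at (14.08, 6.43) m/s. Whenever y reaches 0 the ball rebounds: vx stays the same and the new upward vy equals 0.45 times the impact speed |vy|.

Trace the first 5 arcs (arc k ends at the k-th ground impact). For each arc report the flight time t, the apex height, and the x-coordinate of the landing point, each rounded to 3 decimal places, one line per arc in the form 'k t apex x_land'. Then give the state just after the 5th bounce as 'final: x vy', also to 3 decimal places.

1 1.882 7.377 26.496
2 1.104 1.494 42.037
3 0.497 0.303 49.031
4 0.224 0.061 52.178
5 0.101 0.012 53.594
final: 53.594 0.222

Arc 1: start y=5.270, vy=6.430 → t=1.882, apex=7.377, x_land=26.496, impact vy=-12.031
  bounce: vy ← 0.45·12.031 = 5.414
Arc 2: start y=0.000, vy=5.414 → t=1.104, apex=1.494, x_land=42.037, impact vy=-5.414
  bounce: vy ← 0.45·5.414 = 2.436
Arc 3: start y=0.000, vy=2.436 → t=0.497, apex=0.303, x_land=49.031, impact vy=-2.436
  bounce: vy ← 0.45·2.436 = 1.096
Arc 4: start y=0.000, vy=1.096 → t=0.224, apex=0.061, x_land=52.178, impact vy=-1.096
  bounce: vy ← 0.45·1.096 = 0.493
Arc 5: start y=0.000, vy=0.493 → t=0.101, apex=0.012, x_land=53.594, impact vy=-0.493
  bounce: vy ← 0.45·0.493 = 0.222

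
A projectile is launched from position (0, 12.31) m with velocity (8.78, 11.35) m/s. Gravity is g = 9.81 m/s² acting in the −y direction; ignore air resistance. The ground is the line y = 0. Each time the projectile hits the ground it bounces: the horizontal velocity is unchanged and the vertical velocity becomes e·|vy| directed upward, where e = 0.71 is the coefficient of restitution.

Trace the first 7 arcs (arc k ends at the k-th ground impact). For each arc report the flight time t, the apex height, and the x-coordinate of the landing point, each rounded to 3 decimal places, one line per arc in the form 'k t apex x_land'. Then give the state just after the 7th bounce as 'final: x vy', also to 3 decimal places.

Arc 1: start y=12.310, vy=11.350 → t=3.119, apex=18.876, x_land=27.382, impact vy=-19.244
  bounce: vy ← 0.71·19.244 = 13.663
Arc 2: start y=0.000, vy=13.663 → t=2.786, apex=9.515, x_land=51.840, impact vy=-13.663
  bounce: vy ← 0.71·13.663 = 9.701
Arc 3: start y=0.000, vy=9.701 → t=1.978, apex=4.797, x_land=69.205, impact vy=-9.701
  bounce: vy ← 0.71·9.701 = 6.888
Arc 4: start y=0.000, vy=6.888 → t=1.404, apex=2.418, x_land=81.534, impact vy=-6.888
  bounce: vy ← 0.71·6.888 = 4.890
Arc 5: start y=0.000, vy=4.890 → t=0.997, apex=1.219, x_land=90.288, impact vy=-4.890
  bounce: vy ← 0.71·4.890 = 3.472
Arc 6: start y=0.000, vy=3.472 → t=0.708, apex=0.614, x_land=96.503, impact vy=-3.472
  bounce: vy ← 0.71·3.472 = 2.465
Arc 7: start y=0.000, vy=2.465 → t=0.503, apex=0.310, x_land=100.916, impact vy=-2.465
  bounce: vy ← 0.71·2.465 = 1.750

1 3.119 18.876 27.382
2 2.786 9.515 51.840
3 1.978 4.797 69.205
4 1.404 2.418 81.534
5 0.997 1.219 90.288
6 0.708 0.614 96.503
7 0.503 0.310 100.916
final: 100.916 1.750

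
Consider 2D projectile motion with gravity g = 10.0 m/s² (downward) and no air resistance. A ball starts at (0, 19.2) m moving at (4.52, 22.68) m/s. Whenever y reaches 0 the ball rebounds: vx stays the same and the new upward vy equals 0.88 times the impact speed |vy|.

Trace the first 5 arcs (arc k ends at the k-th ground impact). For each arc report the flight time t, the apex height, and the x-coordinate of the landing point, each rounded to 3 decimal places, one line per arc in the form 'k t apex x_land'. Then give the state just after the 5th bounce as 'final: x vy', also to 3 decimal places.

Arc 1: start y=19.200, vy=22.680 → t=5.265, apex=44.919, x_land=23.799, impact vy=-29.973
  bounce: vy ← 0.88·29.973 = 26.376
Arc 2: start y=0.000, vy=26.376 → t=5.275, apex=34.785, x_land=47.643, impact vy=-26.376
  bounce: vy ← 0.88·26.376 = 23.211
Arc 3: start y=0.000, vy=23.211 → t=4.642, apex=26.938, x_land=68.626, impact vy=-23.211
  bounce: vy ← 0.88·23.211 = 20.426
Arc 4: start y=0.000, vy=20.426 → t=4.085, apex=20.861, x_land=87.091, impact vy=-20.426
  bounce: vy ← 0.88·20.426 = 17.975
Arc 5: start y=0.000, vy=17.975 → t=3.595, apex=16.154, x_land=103.340, impact vy=-17.975
  bounce: vy ← 0.88·17.975 = 15.818

1 5.265 44.919 23.799
2 5.275 34.785 47.643
3 4.642 26.938 68.626
4 4.085 20.861 87.091
5 3.595 16.154 103.340
final: 103.340 15.818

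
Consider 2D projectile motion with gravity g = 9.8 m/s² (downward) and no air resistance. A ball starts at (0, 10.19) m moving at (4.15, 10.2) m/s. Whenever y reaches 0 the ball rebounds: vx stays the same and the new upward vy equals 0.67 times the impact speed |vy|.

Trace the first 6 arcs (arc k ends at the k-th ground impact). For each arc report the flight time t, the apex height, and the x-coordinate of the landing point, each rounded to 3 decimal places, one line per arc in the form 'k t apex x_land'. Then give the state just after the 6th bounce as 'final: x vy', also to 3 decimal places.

Arc 1: start y=10.190, vy=10.200 → t=2.819, apex=15.498, x_land=11.700, impact vy=-17.429
  bounce: vy ← 0.67·17.429 = 11.677
Arc 2: start y=0.000, vy=11.677 → t=2.383, apex=6.957, x_land=21.590, impact vy=-11.677
  bounce: vy ← 0.67·11.677 = 7.824
Arc 3: start y=0.000, vy=7.824 → t=1.597, apex=3.123, x_land=28.216, impact vy=-7.824
  bounce: vy ← 0.67·7.824 = 5.242
Arc 4: start y=0.000, vy=5.242 → t=1.070, apex=1.402, x_land=32.656, impact vy=-5.242
  bounce: vy ← 0.67·5.242 = 3.512
Arc 5: start y=0.000, vy=3.512 → t=0.717, apex=0.629, x_land=35.630, impact vy=-3.512
  bounce: vy ← 0.67·3.512 = 2.353
Arc 6: start y=0.000, vy=2.353 → t=0.480, apex=0.283, x_land=37.623, impact vy=-2.353
  bounce: vy ← 0.67·2.353 = 1.577

1 2.819 15.498 11.700
2 2.383 6.957 21.590
3 1.597 3.123 28.216
4 1.070 1.402 32.656
5 0.717 0.629 35.630
6 0.480 0.283 37.623
final: 37.623 1.577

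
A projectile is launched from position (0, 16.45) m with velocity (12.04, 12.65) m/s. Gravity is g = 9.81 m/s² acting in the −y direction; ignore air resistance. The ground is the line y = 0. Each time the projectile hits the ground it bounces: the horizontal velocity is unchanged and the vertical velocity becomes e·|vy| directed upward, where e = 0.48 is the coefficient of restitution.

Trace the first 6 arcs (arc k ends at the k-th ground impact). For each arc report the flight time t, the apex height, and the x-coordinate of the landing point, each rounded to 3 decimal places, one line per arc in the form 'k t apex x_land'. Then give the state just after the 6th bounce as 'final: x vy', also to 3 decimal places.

Arc 1: start y=16.450, vy=12.650 → t=3.529, apex=24.606, x_land=42.492, impact vy=-21.972
  bounce: vy ← 0.48·21.972 = 10.547
Arc 2: start y=0.000, vy=10.547 → t=2.150, apex=5.669, x_land=68.380, impact vy=-10.547
  bounce: vy ← 0.48·10.547 = 5.062
Arc 3: start y=0.000, vy=5.062 → t=1.032, apex=1.306, x_land=80.807, impact vy=-5.062
  bounce: vy ← 0.48·5.062 = 2.430
Arc 4: start y=0.000, vy=2.430 → t=0.495, apex=0.301, x_land=86.771, impact vy=-2.430
  bounce: vy ← 0.48·2.430 = 1.166
Arc 5: start y=0.000, vy=1.166 → t=0.238, apex=0.069, x_land=89.634, impact vy=-1.166
  bounce: vy ← 0.48·1.166 = 0.560
Arc 6: start y=0.000, vy=0.560 → t=0.114, apex=0.016, x_land=91.009, impact vy=-0.560
  bounce: vy ← 0.48·0.560 = 0.269

1 3.529 24.606 42.492
2 2.150 5.669 68.380
3 1.032 1.306 80.807
4 0.495 0.301 86.771
5 0.238 0.069 89.634
6 0.114 0.016 91.009
final: 91.009 0.269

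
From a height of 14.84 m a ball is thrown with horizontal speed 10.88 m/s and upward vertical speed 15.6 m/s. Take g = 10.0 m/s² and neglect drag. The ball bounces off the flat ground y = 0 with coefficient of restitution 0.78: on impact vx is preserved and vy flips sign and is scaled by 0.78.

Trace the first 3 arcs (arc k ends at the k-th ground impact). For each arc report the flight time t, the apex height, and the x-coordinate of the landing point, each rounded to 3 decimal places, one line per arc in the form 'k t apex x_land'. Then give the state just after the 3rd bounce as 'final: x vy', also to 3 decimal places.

1 3.884 27.008 42.259
2 3.626 16.432 81.706
3 2.828 9.997 112.475
final: 112.475 11.029

Arc 1: start y=14.840, vy=15.600 → t=3.884, apex=27.008, x_land=42.259, impact vy=-23.241
  bounce: vy ← 0.78·23.241 = 18.128
Arc 2: start y=0.000, vy=18.128 → t=3.626, apex=16.432, x_land=81.706, impact vy=-18.128
  bounce: vy ← 0.78·18.128 = 14.140
Arc 3: start y=0.000, vy=14.140 → t=2.828, apex=9.997, x_land=112.475, impact vy=-14.140
  bounce: vy ← 0.78·14.140 = 11.029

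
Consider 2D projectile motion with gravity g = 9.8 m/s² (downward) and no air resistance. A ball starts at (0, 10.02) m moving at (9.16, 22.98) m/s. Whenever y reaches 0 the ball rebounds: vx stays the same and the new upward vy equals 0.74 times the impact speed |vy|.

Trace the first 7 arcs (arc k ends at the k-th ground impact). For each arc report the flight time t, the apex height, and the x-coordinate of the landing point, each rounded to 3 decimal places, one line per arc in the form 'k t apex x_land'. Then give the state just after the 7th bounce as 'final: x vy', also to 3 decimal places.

Arc 1: start y=10.020, vy=22.980 → t=5.091, apex=36.963, x_land=46.638, impact vy=-26.916
  bounce: vy ← 0.74·26.916 = 19.918
Arc 2: start y=0.000, vy=19.918 → t=4.065, apex=20.241, x_land=83.872, impact vy=-19.918
  bounce: vy ← 0.74·19.918 = 14.739
Arc 3: start y=0.000, vy=14.739 → t=3.008, apex=11.084, x_land=111.425, impact vy=-14.739
  bounce: vy ← 0.74·14.739 = 10.907
Arc 4: start y=0.000, vy=10.907 → t=2.226, apex=6.070, x_land=131.814, impact vy=-10.907
  bounce: vy ← 0.74·10.907 = 8.071
Arc 5: start y=0.000, vy=8.071 → t=1.647, apex=3.324, x_land=146.903, impact vy=-8.071
  bounce: vy ← 0.74·8.071 = 5.973
Arc 6: start y=0.000, vy=5.973 → t=1.219, apex=1.820, x_land=158.068, impact vy=-5.973
  bounce: vy ← 0.74·5.973 = 4.420
Arc 7: start y=0.000, vy=4.420 → t=0.902, apex=0.997, x_land=166.330, impact vy=-4.420
  bounce: vy ← 0.74·4.420 = 3.271

1 5.091 36.963 46.638
2 4.065 20.241 83.872
3 3.008 11.084 111.425
4 2.226 6.070 131.814
5 1.647 3.324 146.903
6 1.219 1.820 158.068
7 0.902 0.997 166.330
final: 166.330 3.271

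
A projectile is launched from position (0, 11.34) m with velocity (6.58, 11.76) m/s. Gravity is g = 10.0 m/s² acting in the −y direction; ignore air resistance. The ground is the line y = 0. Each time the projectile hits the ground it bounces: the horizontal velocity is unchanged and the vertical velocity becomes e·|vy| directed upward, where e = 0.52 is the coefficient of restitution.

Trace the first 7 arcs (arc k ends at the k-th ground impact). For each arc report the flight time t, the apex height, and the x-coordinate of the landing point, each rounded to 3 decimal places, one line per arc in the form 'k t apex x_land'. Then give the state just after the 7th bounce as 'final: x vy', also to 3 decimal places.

Arc 1: start y=11.340, vy=11.760 → t=3.087, apex=18.255, x_land=20.311, impact vy=-19.108
  bounce: vy ← 0.52·19.108 = 9.936
Arc 2: start y=0.000, vy=9.936 → t=1.987, apex=4.936, x_land=33.386, impact vy=-9.936
  bounce: vy ← 0.52·9.936 = 5.167
Arc 3: start y=0.000, vy=5.167 → t=1.033, apex=1.335, x_land=40.186, impact vy=-5.167
  bounce: vy ← 0.52·5.167 = 2.687
Arc 4: start y=0.000, vy=2.687 → t=0.537, apex=0.361, x_land=43.722, impact vy=-2.687
  bounce: vy ← 0.52·2.687 = 1.397
Arc 5: start y=0.000, vy=1.397 → t=0.279, apex=0.098, x_land=45.560, impact vy=-1.397
  bounce: vy ← 0.52·1.397 = 0.726
Arc 6: start y=0.000, vy=0.726 → t=0.145, apex=0.026, x_land=46.516, impact vy=-0.726
  bounce: vy ← 0.52·0.726 = 0.378
Arc 7: start y=0.000, vy=0.378 → t=0.076, apex=0.007, x_land=47.013, impact vy=-0.378
  bounce: vy ← 0.52·0.378 = 0.196

1 3.087 18.255 20.311
2 1.987 4.936 33.386
3 1.033 1.335 40.186
4 0.537 0.361 43.722
5 0.279 0.098 45.560
6 0.145 0.026 46.516
7 0.076 0.007 47.013
final: 47.013 0.196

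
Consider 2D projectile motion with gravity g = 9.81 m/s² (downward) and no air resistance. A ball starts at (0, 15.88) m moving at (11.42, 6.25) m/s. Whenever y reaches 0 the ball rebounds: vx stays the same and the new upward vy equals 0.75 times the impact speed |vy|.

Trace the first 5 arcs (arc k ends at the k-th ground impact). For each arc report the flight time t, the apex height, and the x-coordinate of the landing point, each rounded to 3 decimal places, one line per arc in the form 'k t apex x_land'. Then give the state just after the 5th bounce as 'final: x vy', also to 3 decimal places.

Arc 1: start y=15.880, vy=6.250 → t=2.546, apex=17.871, x_land=29.074, impact vy=-18.725
  bounce: vy ← 0.75·18.725 = 14.044
Arc 2: start y=0.000, vy=14.044 → t=2.863, apex=10.052, x_land=61.771, impact vy=-14.044
  bounce: vy ← 0.75·14.044 = 10.533
Arc 3: start y=0.000, vy=10.533 → t=2.147, apex=5.654, x_land=86.294, impact vy=-10.533
  bounce: vy ← 0.75·10.533 = 7.900
Arc 4: start y=0.000, vy=7.900 → t=1.611, apex=3.181, x_land=104.686, impact vy=-7.900
  bounce: vy ← 0.75·7.900 = 5.925
Arc 5: start y=0.000, vy=5.925 → t=1.208, apex=1.789, x_land=118.481, impact vy=-5.925
  bounce: vy ← 0.75·5.925 = 4.444

1 2.546 17.871 29.074
2 2.863 10.052 61.771
3 2.147 5.654 86.294
4 1.611 3.181 104.686
5 1.208 1.789 118.481
final: 118.481 4.444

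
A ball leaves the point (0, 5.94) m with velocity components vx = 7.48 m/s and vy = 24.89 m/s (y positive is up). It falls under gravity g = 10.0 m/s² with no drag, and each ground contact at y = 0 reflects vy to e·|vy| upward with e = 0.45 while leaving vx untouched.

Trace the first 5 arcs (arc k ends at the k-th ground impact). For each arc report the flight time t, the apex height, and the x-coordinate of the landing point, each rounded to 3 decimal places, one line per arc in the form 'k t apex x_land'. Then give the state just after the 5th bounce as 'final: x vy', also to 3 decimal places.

Arc 1: start y=5.940, vy=24.890 → t=5.206, apex=36.916, x_land=38.942, impact vy=-27.172
  bounce: vy ← 0.45·27.172 = 12.227
Arc 2: start y=0.000, vy=12.227 → t=2.445, apex=7.475, x_land=57.234, impact vy=-12.227
  bounce: vy ← 0.45·12.227 = 5.502
Arc 3: start y=0.000, vy=5.502 → t=1.100, apex=1.514, x_land=65.466, impact vy=-5.502
  bounce: vy ← 0.45·5.502 = 2.476
Arc 4: start y=0.000, vy=2.476 → t=0.495, apex=0.307, x_land=69.170, impact vy=-2.476
  bounce: vy ← 0.45·2.476 = 1.114
Arc 5: start y=0.000, vy=1.114 → t=0.223, apex=0.062, x_land=70.837, impact vy=-1.114
  bounce: vy ← 0.45·1.114 = 0.501

1 5.206 36.916 38.942
2 2.445 7.475 57.234
3 1.100 1.514 65.466
4 0.495 0.307 69.170
5 0.223 0.062 70.837
final: 70.837 0.501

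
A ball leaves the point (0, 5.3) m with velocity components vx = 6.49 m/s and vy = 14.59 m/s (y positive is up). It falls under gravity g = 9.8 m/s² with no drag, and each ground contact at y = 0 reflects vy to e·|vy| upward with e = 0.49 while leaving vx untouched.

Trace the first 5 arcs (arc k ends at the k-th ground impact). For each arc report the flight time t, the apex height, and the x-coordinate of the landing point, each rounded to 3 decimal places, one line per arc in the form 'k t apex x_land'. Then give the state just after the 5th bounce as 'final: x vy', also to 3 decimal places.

Arc 1: start y=5.300, vy=14.590 → t=3.305, apex=16.161, x_land=21.448, impact vy=-17.797
  bounce: vy ← 0.49·17.797 = 8.721
Arc 2: start y=0.000, vy=8.721 → t=1.780, apex=3.880, x_land=32.999, impact vy=-8.721
  bounce: vy ← 0.49·8.721 = 4.273
Arc 3: start y=0.000, vy=4.273 → t=0.872, apex=0.932, x_land=38.659, impact vy=-4.273
  bounce: vy ← 0.49·4.273 = 2.094
Arc 4: start y=0.000, vy=2.094 → t=0.427, apex=0.224, x_land=41.432, impact vy=-2.094
  bounce: vy ← 0.49·2.094 = 1.026
Arc 5: start y=0.000, vy=1.026 → t=0.209, apex=0.054, x_land=42.791, impact vy=-1.026
  bounce: vy ← 0.49·1.026 = 0.503

1 3.305 16.161 21.448
2 1.780 3.880 32.999
3 0.872 0.932 38.659
4 0.427 0.224 41.432
5 0.209 0.054 42.791
final: 42.791 0.503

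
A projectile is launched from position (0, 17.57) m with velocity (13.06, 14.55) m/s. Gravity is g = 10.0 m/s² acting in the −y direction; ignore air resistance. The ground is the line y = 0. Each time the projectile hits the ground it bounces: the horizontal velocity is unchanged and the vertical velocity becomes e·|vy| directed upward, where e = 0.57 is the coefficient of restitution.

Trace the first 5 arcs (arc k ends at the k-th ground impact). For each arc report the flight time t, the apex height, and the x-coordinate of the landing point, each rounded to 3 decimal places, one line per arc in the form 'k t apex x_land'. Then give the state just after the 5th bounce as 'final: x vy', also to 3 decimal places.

Arc 1: start y=17.570, vy=14.550 → t=3.828, apex=28.155, x_land=49.993, impact vy=-23.730
  bounce: vy ← 0.57·23.730 = 13.526
Arc 2: start y=0.000, vy=13.526 → t=2.705, apex=9.148, x_land=85.323, impact vy=-13.526
  bounce: vy ← 0.57·13.526 = 7.710
Arc 3: start y=0.000, vy=7.710 → t=1.542, apex=2.972, x_land=105.461, impact vy=-7.710
  bounce: vy ← 0.57·7.710 = 4.395
Arc 4: start y=0.000, vy=4.395 → t=0.879, apex=0.966, x_land=116.940, impact vy=-4.395
  bounce: vy ← 0.57·4.395 = 2.505
Arc 5: start y=0.000, vy=2.505 → t=0.501, apex=0.314, x_land=123.483, impact vy=-2.505
  bounce: vy ← 0.57·2.505 = 1.428

1 3.828 28.155 49.993
2 2.705 9.148 85.323
3 1.542 2.972 105.461
4 0.879 0.966 116.940
5 0.501 0.314 123.483
final: 123.483 1.428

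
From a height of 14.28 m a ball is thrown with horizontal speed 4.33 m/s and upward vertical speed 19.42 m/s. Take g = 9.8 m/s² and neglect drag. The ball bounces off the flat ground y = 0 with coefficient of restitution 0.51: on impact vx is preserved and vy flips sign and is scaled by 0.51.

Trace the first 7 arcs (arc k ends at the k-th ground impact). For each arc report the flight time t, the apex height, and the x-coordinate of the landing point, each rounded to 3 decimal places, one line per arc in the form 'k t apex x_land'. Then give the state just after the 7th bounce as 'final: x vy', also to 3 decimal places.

Arc 1: start y=14.280, vy=19.420 → t=4.597, apex=33.522, x_land=19.906, impact vy=-25.632
  bounce: vy ← 0.51·25.632 = 13.073
Arc 2: start y=0.000, vy=13.073 → t=2.668, apex=8.719, x_land=31.458, impact vy=-13.073
  bounce: vy ← 0.51·13.073 = 6.667
Arc 3: start y=0.000, vy=6.667 → t=1.361, apex=2.268, x_land=37.349, impact vy=-6.667
  bounce: vy ← 0.51·6.667 = 3.400
Arc 4: start y=0.000, vy=3.400 → t=0.694, apex=0.590, x_land=40.354, impact vy=-3.400
  bounce: vy ← 0.51·3.400 = 1.734
Arc 5: start y=0.000, vy=1.734 → t=0.354, apex=0.153, x_land=41.886, impact vy=-1.734
  bounce: vy ← 0.51·1.734 = 0.884
Arc 6: start y=0.000, vy=0.884 → t=0.180, apex=0.040, x_land=42.668, impact vy=-0.884
  bounce: vy ← 0.51·0.884 = 0.451
Arc 7: start y=0.000, vy=0.451 → t=0.092, apex=0.010, x_land=43.066, impact vy=-0.451
  bounce: vy ← 0.51·0.451 = 0.230

1 4.597 33.522 19.906
2 2.668 8.719 31.458
3 1.361 2.268 37.349
4 0.694 0.590 40.354
5 0.354 0.153 41.886
6 0.180 0.040 42.668
7 0.092 0.010 43.066
final: 43.066 0.230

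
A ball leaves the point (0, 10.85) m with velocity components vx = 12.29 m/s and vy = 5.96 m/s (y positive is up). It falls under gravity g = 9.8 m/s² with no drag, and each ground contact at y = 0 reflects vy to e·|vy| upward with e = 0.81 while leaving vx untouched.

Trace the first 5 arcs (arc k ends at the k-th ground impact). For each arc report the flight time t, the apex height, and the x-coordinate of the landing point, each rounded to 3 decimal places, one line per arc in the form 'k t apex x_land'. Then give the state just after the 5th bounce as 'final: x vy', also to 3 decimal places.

1 2.216 12.662 27.231
2 2.604 8.308 59.236
3 2.109 5.451 85.161
4 1.709 3.576 106.160
5 1.384 2.346 123.169
final: 123.169 5.493

Arc 1: start y=10.850, vy=5.960 → t=2.216, apex=12.662, x_land=27.231, impact vy=-15.754
  bounce: vy ← 0.81·15.754 = 12.761
Arc 2: start y=0.000, vy=12.761 → t=2.604, apex=8.308, x_land=59.236, impact vy=-12.761
  bounce: vy ← 0.81·12.761 = 10.336
Arc 3: start y=0.000, vy=10.336 → t=2.109, apex=5.451, x_land=85.161, impact vy=-10.336
  bounce: vy ← 0.81·10.336 = 8.372
Arc 4: start y=0.000, vy=8.372 → t=1.709, apex=3.576, x_land=106.160, impact vy=-8.372
  bounce: vy ← 0.81·8.372 = 6.781
Arc 5: start y=0.000, vy=6.781 → t=1.384, apex=2.346, x_land=123.169, impact vy=-6.781
  bounce: vy ← 0.81·6.781 = 5.493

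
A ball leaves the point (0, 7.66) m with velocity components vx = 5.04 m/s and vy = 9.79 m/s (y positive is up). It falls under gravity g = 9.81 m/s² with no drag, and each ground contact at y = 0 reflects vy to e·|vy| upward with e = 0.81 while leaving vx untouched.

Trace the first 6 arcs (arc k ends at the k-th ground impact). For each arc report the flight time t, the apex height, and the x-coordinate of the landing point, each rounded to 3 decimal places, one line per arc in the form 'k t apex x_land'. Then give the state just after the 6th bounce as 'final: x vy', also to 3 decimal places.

Arc 1: start y=7.660, vy=9.790 → t=2.597, apex=12.545, x_land=13.090, impact vy=-15.689
  bounce: vy ← 0.81·15.689 = 12.708
Arc 2: start y=0.000, vy=12.708 → t=2.591, apex=8.231, x_land=26.147, impact vy=-12.708
  bounce: vy ← 0.81·12.708 = 10.293
Arc 3: start y=0.000, vy=10.293 → t=2.099, apex=5.400, x_land=36.724, impact vy=-10.293
  bounce: vy ← 0.81·10.293 = 8.338
Arc 4: start y=0.000, vy=8.338 → t=1.700, apex=3.543, x_land=45.291, impact vy=-8.338
  bounce: vy ← 0.81·8.338 = 6.753
Arc 5: start y=0.000, vy=6.753 → t=1.377, apex=2.325, x_land=52.230, impact vy=-6.753
  bounce: vy ← 0.81·6.753 = 5.470
Arc 6: start y=0.000, vy=5.470 → t=1.115, apex=1.525, x_land=57.851, impact vy=-5.470
  bounce: vy ← 0.81·5.470 = 4.431

1 2.597 12.545 13.090
2 2.591 8.231 26.147
3 2.099 5.400 36.724
4 1.700 3.543 45.291
5 1.377 2.325 52.230
6 1.115 1.525 57.851
final: 57.851 4.431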